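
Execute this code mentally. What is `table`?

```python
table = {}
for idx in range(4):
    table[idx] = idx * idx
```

Let's trace through this code step by step.

Initialize: table = {}
Entering loop: for idx in range(4):

After execution: table = {0: 0, 1: 1, 2: 4, 3: 9}
{0: 0, 1: 1, 2: 4, 3: 9}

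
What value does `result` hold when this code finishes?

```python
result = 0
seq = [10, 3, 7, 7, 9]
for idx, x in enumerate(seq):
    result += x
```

Let's trace through this code step by step.

Initialize: result = 0
Initialize: seq = [10, 3, 7, 7, 9]
Entering loop: for idx, x in enumerate(seq):

After execution: result = 36
36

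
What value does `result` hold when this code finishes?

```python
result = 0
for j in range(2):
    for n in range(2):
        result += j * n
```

Let's trace through this code step by step.

Initialize: result = 0
Entering loop: for j in range(2):

After execution: result = 1
1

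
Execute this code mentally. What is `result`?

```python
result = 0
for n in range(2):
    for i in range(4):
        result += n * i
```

Let's trace through this code step by step.

Initialize: result = 0
Entering loop: for n in range(2):

After execution: result = 6
6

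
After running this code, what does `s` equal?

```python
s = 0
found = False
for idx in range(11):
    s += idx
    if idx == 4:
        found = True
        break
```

Let's trace through this code step by step.

Initialize: s = 0
Initialize: found = False
Entering loop: for idx in range(11):

After execution: s = 10
10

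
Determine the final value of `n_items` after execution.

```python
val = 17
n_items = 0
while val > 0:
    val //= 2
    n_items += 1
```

Let's trace through this code step by step.

Initialize: val = 17
Initialize: n_items = 0
Entering loop: while val > 0:

After execution: n_items = 5
5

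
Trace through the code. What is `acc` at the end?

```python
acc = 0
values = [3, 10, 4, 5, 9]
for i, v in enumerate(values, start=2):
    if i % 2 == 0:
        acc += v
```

Let's trace through this code step by step.

Initialize: acc = 0
Initialize: values = [3, 10, 4, 5, 9]
Entering loop: for i, v in enumerate(values, start=2):

After execution: acc = 16
16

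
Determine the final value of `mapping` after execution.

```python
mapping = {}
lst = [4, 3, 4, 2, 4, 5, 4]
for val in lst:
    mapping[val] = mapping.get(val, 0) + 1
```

Let's trace through this code step by step.

Initialize: mapping = {}
Initialize: lst = [4, 3, 4, 2, 4, 5, 4]
Entering loop: for val in lst:

After execution: mapping = {4: 4, 3: 1, 2: 1, 5: 1}
{4: 4, 3: 1, 2: 1, 5: 1}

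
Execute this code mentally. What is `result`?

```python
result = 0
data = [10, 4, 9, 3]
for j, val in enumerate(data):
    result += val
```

Let's trace through this code step by step.

Initialize: result = 0
Initialize: data = [10, 4, 9, 3]
Entering loop: for j, val in enumerate(data):

After execution: result = 26
26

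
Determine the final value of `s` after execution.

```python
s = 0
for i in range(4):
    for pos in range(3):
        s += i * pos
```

Let's trace through this code step by step.

Initialize: s = 0
Entering loop: for i in range(4):

After execution: s = 18
18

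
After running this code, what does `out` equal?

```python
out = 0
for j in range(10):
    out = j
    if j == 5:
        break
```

Let's trace through this code step by step.

Initialize: out = 0
Entering loop: for j in range(10):

After execution: out = 5
5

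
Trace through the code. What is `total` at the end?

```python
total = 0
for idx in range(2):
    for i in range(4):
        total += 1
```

Let's trace through this code step by step.

Initialize: total = 0
Entering loop: for idx in range(2):

After execution: total = 8
8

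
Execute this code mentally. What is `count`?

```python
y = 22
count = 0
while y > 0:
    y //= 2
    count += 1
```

Let's trace through this code step by step.

Initialize: y = 22
Initialize: count = 0
Entering loop: while y > 0:

After execution: count = 5
5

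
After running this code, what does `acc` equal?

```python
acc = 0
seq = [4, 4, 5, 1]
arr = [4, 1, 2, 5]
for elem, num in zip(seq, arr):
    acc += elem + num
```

Let's trace through this code step by step.

Initialize: acc = 0
Initialize: seq = [4, 4, 5, 1]
Initialize: arr = [4, 1, 2, 5]
Entering loop: for elem, num in zip(seq, arr):

After execution: acc = 26
26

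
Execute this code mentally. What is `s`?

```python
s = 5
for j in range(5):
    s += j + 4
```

Let's trace through this code step by step.

Initialize: s = 5
Entering loop: for j in range(5):

After execution: s = 35
35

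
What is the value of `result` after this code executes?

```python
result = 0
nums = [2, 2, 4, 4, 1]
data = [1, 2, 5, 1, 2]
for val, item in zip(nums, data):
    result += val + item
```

Let's trace through this code step by step.

Initialize: result = 0
Initialize: nums = [2, 2, 4, 4, 1]
Initialize: data = [1, 2, 5, 1, 2]
Entering loop: for val, item in zip(nums, data):

After execution: result = 24
24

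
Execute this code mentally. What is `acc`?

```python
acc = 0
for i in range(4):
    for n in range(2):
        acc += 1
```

Let's trace through this code step by step.

Initialize: acc = 0
Entering loop: for i in range(4):

After execution: acc = 8
8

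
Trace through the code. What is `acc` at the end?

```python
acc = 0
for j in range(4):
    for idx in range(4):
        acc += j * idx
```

Let's trace through this code step by step.

Initialize: acc = 0
Entering loop: for j in range(4):

After execution: acc = 36
36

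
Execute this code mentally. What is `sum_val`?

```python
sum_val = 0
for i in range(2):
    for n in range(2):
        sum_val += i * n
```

Let's trace through this code step by step.

Initialize: sum_val = 0
Entering loop: for i in range(2):

After execution: sum_val = 1
1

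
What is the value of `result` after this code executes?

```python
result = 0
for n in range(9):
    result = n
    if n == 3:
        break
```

Let's trace through this code step by step.

Initialize: result = 0
Entering loop: for n in range(9):

After execution: result = 3
3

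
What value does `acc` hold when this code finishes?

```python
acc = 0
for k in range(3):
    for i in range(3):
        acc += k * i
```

Let's trace through this code step by step.

Initialize: acc = 0
Entering loop: for k in range(3):

After execution: acc = 9
9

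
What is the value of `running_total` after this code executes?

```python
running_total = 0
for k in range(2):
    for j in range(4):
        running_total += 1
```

Let's trace through this code step by step.

Initialize: running_total = 0
Entering loop: for k in range(2):

After execution: running_total = 8
8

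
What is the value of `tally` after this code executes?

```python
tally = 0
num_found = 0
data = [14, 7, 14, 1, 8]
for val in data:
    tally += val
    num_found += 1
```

Let's trace through this code step by step.

Initialize: tally = 0
Initialize: num_found = 0
Initialize: data = [14, 7, 14, 1, 8]
Entering loop: for val in data:

After execution: tally = 44
44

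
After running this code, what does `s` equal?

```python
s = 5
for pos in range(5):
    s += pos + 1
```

Let's trace through this code step by step.

Initialize: s = 5
Entering loop: for pos in range(5):

After execution: s = 20
20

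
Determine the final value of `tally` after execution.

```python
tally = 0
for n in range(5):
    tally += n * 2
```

Let's trace through this code step by step.

Initialize: tally = 0
Entering loop: for n in range(5):

After execution: tally = 20
20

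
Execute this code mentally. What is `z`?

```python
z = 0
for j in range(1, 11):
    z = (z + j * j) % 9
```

Let's trace through this code step by step.

Initialize: z = 0
Entering loop: for j in range(1, 11):

After execution: z = 7
7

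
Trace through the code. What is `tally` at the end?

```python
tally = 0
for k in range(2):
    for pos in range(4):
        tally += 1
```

Let's trace through this code step by step.

Initialize: tally = 0
Entering loop: for k in range(2):

After execution: tally = 8
8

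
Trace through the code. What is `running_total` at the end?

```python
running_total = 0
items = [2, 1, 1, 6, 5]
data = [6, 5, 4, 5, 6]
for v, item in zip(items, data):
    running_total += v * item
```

Let's trace through this code step by step.

Initialize: running_total = 0
Initialize: items = [2, 1, 1, 6, 5]
Initialize: data = [6, 5, 4, 5, 6]
Entering loop: for v, item in zip(items, data):

After execution: running_total = 81
81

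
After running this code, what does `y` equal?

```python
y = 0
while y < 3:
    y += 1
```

Let's trace through this code step by step.

Initialize: y = 0
Entering loop: while y < 3:

After execution: y = 3
3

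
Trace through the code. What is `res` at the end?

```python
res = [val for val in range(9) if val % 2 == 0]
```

Let's trace through this code step by step.

Initialize: res = [val for val in range(9) if val % 2 == 0]

After execution: res = [0, 2, 4, 6, 8]
[0, 2, 4, 6, 8]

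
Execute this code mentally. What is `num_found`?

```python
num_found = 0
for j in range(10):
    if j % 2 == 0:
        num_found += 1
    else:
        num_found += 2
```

Let's trace through this code step by step.

Initialize: num_found = 0
Entering loop: for j in range(10):

After execution: num_found = 15
15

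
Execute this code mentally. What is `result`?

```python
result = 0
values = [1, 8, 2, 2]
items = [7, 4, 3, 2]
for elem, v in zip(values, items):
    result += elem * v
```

Let's trace through this code step by step.

Initialize: result = 0
Initialize: values = [1, 8, 2, 2]
Initialize: items = [7, 4, 3, 2]
Entering loop: for elem, v in zip(values, items):

After execution: result = 49
49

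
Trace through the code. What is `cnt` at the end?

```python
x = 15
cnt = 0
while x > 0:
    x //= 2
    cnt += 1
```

Let's trace through this code step by step.

Initialize: x = 15
Initialize: cnt = 0
Entering loop: while x > 0:

After execution: cnt = 4
4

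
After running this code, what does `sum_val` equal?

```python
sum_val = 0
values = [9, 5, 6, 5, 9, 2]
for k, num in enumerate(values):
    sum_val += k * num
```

Let's trace through this code step by step.

Initialize: sum_val = 0
Initialize: values = [9, 5, 6, 5, 9, 2]
Entering loop: for k, num in enumerate(values):

After execution: sum_val = 78
78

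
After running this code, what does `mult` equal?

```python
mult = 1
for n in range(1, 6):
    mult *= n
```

Let's trace through this code step by step.

Initialize: mult = 1
Entering loop: for n in range(1, 6):

After execution: mult = 120
120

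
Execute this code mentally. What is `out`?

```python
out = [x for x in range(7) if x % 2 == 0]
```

Let's trace through this code step by step.

Initialize: out = [x for x in range(7) if x % 2 == 0]

After execution: out = [0, 2, 4, 6]
[0, 2, 4, 6]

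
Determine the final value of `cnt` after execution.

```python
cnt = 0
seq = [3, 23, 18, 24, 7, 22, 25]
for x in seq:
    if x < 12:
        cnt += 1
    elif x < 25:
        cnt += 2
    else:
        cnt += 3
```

Let's trace through this code step by step.

Initialize: cnt = 0
Initialize: seq = [3, 23, 18, 24, 7, 22, 25]
Entering loop: for x in seq:

After execution: cnt = 13
13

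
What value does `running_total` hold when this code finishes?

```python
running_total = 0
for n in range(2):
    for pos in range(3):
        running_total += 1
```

Let's trace through this code step by step.

Initialize: running_total = 0
Entering loop: for n in range(2):

After execution: running_total = 6
6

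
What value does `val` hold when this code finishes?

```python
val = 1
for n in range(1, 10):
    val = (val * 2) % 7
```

Let's trace through this code step by step.

Initialize: val = 1
Entering loop: for n in range(1, 10):

After execution: val = 1
1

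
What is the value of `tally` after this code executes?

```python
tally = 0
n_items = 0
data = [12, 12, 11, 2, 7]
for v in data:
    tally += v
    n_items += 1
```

Let's trace through this code step by step.

Initialize: tally = 0
Initialize: n_items = 0
Initialize: data = [12, 12, 11, 2, 7]
Entering loop: for v in data:

After execution: tally = 44
44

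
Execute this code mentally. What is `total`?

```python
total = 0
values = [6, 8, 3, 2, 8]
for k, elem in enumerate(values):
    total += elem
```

Let's trace through this code step by step.

Initialize: total = 0
Initialize: values = [6, 8, 3, 2, 8]
Entering loop: for k, elem in enumerate(values):

After execution: total = 27
27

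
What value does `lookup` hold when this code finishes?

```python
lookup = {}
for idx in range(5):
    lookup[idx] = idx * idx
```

Let's trace through this code step by step.

Initialize: lookup = {}
Entering loop: for idx in range(5):

After execution: lookup = {0: 0, 1: 1, 2: 4, 3: 9, 4: 16}
{0: 0, 1: 1, 2: 4, 3: 9, 4: 16}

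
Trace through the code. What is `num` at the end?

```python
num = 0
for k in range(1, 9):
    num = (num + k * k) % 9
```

Let's trace through this code step by step.

Initialize: num = 0
Entering loop: for k in range(1, 9):

After execution: num = 6
6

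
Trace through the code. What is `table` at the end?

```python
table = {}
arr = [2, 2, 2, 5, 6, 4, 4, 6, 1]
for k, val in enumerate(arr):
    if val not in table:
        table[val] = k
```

Let's trace through this code step by step.

Initialize: table = {}
Initialize: arr = [2, 2, 2, 5, 6, 4, 4, 6, 1]
Entering loop: for k, val in enumerate(arr):

After execution: table = {2: 0, 5: 3, 6: 4, 4: 5, 1: 8}
{2: 0, 5: 3, 6: 4, 4: 5, 1: 8}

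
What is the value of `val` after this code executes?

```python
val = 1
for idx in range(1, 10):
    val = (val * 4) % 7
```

Let's trace through this code step by step.

Initialize: val = 1
Entering loop: for idx in range(1, 10):

After execution: val = 1
1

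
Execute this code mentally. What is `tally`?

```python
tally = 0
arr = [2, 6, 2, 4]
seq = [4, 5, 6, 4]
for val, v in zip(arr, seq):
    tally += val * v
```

Let's trace through this code step by step.

Initialize: tally = 0
Initialize: arr = [2, 6, 2, 4]
Initialize: seq = [4, 5, 6, 4]
Entering loop: for val, v in zip(arr, seq):

After execution: tally = 66
66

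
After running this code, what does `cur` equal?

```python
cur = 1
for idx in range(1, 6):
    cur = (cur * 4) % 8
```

Let's trace through this code step by step.

Initialize: cur = 1
Entering loop: for idx in range(1, 6):

After execution: cur = 0
0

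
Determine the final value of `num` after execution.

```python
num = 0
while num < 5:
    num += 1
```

Let's trace through this code step by step.

Initialize: num = 0
Entering loop: while num < 5:

After execution: num = 5
5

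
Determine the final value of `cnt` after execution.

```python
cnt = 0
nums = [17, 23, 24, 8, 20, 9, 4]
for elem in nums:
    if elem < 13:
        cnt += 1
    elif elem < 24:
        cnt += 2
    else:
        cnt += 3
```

Let's trace through this code step by step.

Initialize: cnt = 0
Initialize: nums = [17, 23, 24, 8, 20, 9, 4]
Entering loop: for elem in nums:

After execution: cnt = 12
12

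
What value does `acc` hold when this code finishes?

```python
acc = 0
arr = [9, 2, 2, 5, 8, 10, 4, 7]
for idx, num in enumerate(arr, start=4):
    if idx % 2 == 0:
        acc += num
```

Let's trace through this code step by step.

Initialize: acc = 0
Initialize: arr = [9, 2, 2, 5, 8, 10, 4, 7]
Entering loop: for idx, num in enumerate(arr, start=4):

After execution: acc = 23
23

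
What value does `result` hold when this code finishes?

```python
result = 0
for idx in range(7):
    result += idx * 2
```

Let's trace through this code step by step.

Initialize: result = 0
Entering loop: for idx in range(7):

After execution: result = 42
42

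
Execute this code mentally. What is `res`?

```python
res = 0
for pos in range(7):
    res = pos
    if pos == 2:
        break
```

Let's trace through this code step by step.

Initialize: res = 0
Entering loop: for pos in range(7):

After execution: res = 2
2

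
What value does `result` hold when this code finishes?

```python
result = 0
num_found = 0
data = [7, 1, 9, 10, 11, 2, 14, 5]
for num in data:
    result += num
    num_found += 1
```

Let's trace through this code step by step.

Initialize: result = 0
Initialize: num_found = 0
Initialize: data = [7, 1, 9, 10, 11, 2, 14, 5]
Entering loop: for num in data:

After execution: result = 59
59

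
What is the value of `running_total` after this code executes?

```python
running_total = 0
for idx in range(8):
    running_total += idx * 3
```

Let's trace through this code step by step.

Initialize: running_total = 0
Entering loop: for idx in range(8):

After execution: running_total = 84
84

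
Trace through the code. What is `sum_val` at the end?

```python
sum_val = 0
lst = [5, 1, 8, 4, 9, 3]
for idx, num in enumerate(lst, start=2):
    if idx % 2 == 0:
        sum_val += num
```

Let's trace through this code step by step.

Initialize: sum_val = 0
Initialize: lst = [5, 1, 8, 4, 9, 3]
Entering loop: for idx, num in enumerate(lst, start=2):

After execution: sum_val = 22
22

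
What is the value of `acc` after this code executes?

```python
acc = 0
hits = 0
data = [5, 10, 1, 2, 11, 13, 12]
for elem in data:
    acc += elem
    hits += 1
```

Let's trace through this code step by step.

Initialize: acc = 0
Initialize: hits = 0
Initialize: data = [5, 10, 1, 2, 11, 13, 12]
Entering loop: for elem in data:

After execution: acc = 54
54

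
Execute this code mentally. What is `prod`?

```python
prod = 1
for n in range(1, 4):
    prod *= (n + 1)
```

Let's trace through this code step by step.

Initialize: prod = 1
Entering loop: for n in range(1, 4):

After execution: prod = 24
24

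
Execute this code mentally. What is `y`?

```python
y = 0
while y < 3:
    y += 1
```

Let's trace through this code step by step.

Initialize: y = 0
Entering loop: while y < 3:

After execution: y = 3
3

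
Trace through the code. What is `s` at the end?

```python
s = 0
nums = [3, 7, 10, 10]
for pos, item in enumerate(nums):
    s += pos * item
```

Let's trace through this code step by step.

Initialize: s = 0
Initialize: nums = [3, 7, 10, 10]
Entering loop: for pos, item in enumerate(nums):

After execution: s = 57
57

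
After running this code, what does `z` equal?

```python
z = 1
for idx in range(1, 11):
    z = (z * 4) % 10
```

Let's trace through this code step by step.

Initialize: z = 1
Entering loop: for idx in range(1, 11):

After execution: z = 6
6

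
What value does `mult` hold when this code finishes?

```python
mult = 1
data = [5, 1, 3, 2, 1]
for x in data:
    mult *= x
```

Let's trace through this code step by step.

Initialize: mult = 1
Initialize: data = [5, 1, 3, 2, 1]
Entering loop: for x in data:

After execution: mult = 30
30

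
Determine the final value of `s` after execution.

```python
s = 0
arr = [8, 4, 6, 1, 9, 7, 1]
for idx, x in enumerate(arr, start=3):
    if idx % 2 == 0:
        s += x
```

Let's trace through this code step by step.

Initialize: s = 0
Initialize: arr = [8, 4, 6, 1, 9, 7, 1]
Entering loop: for idx, x in enumerate(arr, start=3):

After execution: s = 12
12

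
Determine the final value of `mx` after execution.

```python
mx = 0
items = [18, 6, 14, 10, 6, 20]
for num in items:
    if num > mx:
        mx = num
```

Let's trace through this code step by step.

Initialize: mx = 0
Initialize: items = [18, 6, 14, 10, 6, 20]
Entering loop: for num in items:

After execution: mx = 20
20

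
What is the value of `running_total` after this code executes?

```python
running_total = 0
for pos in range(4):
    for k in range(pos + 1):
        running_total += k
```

Let's trace through this code step by step.

Initialize: running_total = 0
Entering loop: for pos in range(4):

After execution: running_total = 10
10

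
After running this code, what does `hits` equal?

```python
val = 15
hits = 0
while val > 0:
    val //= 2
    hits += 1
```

Let's trace through this code step by step.

Initialize: val = 15
Initialize: hits = 0
Entering loop: while val > 0:

After execution: hits = 4
4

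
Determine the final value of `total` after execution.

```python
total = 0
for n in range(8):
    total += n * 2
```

Let's trace through this code step by step.

Initialize: total = 0
Entering loop: for n in range(8):

After execution: total = 56
56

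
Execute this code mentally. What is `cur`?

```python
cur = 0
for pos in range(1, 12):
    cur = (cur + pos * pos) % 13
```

Let's trace through this code step by step.

Initialize: cur = 0
Entering loop: for pos in range(1, 12):

After execution: cur = 12
12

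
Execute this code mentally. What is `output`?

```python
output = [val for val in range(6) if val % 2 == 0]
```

Let's trace through this code step by step.

Initialize: output = [val for val in range(6) if val % 2 == 0]

After execution: output = [0, 2, 4]
[0, 2, 4]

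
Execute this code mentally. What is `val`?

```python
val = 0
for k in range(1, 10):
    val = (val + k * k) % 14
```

Let's trace through this code step by step.

Initialize: val = 0
Entering loop: for k in range(1, 10):

After execution: val = 5
5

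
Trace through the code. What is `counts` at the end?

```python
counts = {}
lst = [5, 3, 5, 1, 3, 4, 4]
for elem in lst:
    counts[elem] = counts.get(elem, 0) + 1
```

Let's trace through this code step by step.

Initialize: counts = {}
Initialize: lst = [5, 3, 5, 1, 3, 4, 4]
Entering loop: for elem in lst:

After execution: counts = {5: 2, 3: 2, 1: 1, 4: 2}
{5: 2, 3: 2, 1: 1, 4: 2}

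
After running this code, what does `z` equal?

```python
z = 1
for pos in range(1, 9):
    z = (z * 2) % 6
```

Let's trace through this code step by step.

Initialize: z = 1
Entering loop: for pos in range(1, 9):

After execution: z = 4
4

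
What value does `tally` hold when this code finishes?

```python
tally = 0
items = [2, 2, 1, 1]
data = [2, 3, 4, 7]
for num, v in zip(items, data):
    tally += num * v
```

Let's trace through this code step by step.

Initialize: tally = 0
Initialize: items = [2, 2, 1, 1]
Initialize: data = [2, 3, 4, 7]
Entering loop: for num, v in zip(items, data):

After execution: tally = 21
21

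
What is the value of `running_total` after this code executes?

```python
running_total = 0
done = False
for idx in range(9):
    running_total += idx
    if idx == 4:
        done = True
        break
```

Let's trace through this code step by step.

Initialize: running_total = 0
Initialize: done = False
Entering loop: for idx in range(9):

After execution: running_total = 10
10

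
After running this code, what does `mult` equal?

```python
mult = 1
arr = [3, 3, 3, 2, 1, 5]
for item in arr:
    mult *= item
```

Let's trace through this code step by step.

Initialize: mult = 1
Initialize: arr = [3, 3, 3, 2, 1, 5]
Entering loop: for item in arr:

After execution: mult = 270
270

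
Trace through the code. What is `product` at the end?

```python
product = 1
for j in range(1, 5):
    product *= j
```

Let's trace through this code step by step.

Initialize: product = 1
Entering loop: for j in range(1, 5):

After execution: product = 24
24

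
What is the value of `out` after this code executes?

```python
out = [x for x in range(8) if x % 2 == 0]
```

Let's trace through this code step by step.

Initialize: out = [x for x in range(8) if x % 2 == 0]

After execution: out = [0, 2, 4, 6]
[0, 2, 4, 6]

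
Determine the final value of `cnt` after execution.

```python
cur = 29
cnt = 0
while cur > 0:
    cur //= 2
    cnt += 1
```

Let's trace through this code step by step.

Initialize: cur = 29
Initialize: cnt = 0
Entering loop: while cur > 0:

After execution: cnt = 5
5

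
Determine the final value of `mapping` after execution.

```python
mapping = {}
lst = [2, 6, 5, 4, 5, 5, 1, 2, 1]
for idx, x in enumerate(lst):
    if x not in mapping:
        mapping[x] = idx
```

Let's trace through this code step by step.

Initialize: mapping = {}
Initialize: lst = [2, 6, 5, 4, 5, 5, 1, 2, 1]
Entering loop: for idx, x in enumerate(lst):

After execution: mapping = {2: 0, 6: 1, 5: 2, 4: 3, 1: 6}
{2: 0, 6: 1, 5: 2, 4: 3, 1: 6}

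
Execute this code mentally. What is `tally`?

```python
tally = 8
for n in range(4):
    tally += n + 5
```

Let's trace through this code step by step.

Initialize: tally = 8
Entering loop: for n in range(4):

After execution: tally = 34
34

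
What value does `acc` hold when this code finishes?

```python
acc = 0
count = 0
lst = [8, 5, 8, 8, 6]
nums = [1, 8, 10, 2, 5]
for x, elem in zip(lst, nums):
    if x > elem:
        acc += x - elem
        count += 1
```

Let's trace through this code step by step.

Initialize: acc = 0
Initialize: count = 0
Initialize: lst = [8, 5, 8, 8, 6]
Initialize: nums = [1, 8, 10, 2, 5]
Entering loop: for x, elem in zip(lst, nums):

After execution: acc = 14
14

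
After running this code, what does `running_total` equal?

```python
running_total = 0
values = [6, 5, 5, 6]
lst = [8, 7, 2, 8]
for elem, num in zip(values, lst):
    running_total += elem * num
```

Let's trace through this code step by step.

Initialize: running_total = 0
Initialize: values = [6, 5, 5, 6]
Initialize: lst = [8, 7, 2, 8]
Entering loop: for elem, num in zip(values, lst):

After execution: running_total = 141
141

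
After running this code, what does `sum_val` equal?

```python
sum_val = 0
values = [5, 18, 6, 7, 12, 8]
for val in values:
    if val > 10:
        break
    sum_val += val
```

Let's trace through this code step by step.

Initialize: sum_val = 0
Initialize: values = [5, 18, 6, 7, 12, 8]
Entering loop: for val in values:

After execution: sum_val = 5
5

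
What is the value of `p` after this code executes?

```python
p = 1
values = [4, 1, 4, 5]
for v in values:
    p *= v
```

Let's trace through this code step by step.

Initialize: p = 1
Initialize: values = [4, 1, 4, 5]
Entering loop: for v in values:

After execution: p = 80
80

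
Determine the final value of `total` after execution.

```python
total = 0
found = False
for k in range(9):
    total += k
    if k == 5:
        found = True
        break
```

Let's trace through this code step by step.

Initialize: total = 0
Initialize: found = False
Entering loop: for k in range(9):

After execution: total = 15
15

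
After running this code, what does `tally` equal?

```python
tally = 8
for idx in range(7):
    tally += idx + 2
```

Let's trace through this code step by step.

Initialize: tally = 8
Entering loop: for idx in range(7):

After execution: tally = 43
43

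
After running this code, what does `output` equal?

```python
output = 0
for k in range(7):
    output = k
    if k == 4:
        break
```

Let's trace through this code step by step.

Initialize: output = 0
Entering loop: for k in range(7):

After execution: output = 4
4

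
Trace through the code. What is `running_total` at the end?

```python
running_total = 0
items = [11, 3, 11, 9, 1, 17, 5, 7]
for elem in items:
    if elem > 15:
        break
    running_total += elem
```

Let's trace through this code step by step.

Initialize: running_total = 0
Initialize: items = [11, 3, 11, 9, 1, 17, 5, 7]
Entering loop: for elem in items:

After execution: running_total = 35
35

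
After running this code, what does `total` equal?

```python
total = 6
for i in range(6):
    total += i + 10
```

Let's trace through this code step by step.

Initialize: total = 6
Entering loop: for i in range(6):

After execution: total = 81
81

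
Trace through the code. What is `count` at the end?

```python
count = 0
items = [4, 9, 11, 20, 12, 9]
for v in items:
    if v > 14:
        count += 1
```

Let's trace through this code step by step.

Initialize: count = 0
Initialize: items = [4, 9, 11, 20, 12, 9]
Entering loop: for v in items:

After execution: count = 1
1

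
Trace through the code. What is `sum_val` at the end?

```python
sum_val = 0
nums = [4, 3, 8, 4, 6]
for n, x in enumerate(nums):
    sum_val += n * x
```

Let's trace through this code step by step.

Initialize: sum_val = 0
Initialize: nums = [4, 3, 8, 4, 6]
Entering loop: for n, x in enumerate(nums):

After execution: sum_val = 55
55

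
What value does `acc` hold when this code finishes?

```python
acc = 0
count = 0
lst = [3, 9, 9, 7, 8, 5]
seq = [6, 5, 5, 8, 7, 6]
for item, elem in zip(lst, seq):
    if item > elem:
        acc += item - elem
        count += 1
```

Let's trace through this code step by step.

Initialize: acc = 0
Initialize: count = 0
Initialize: lst = [3, 9, 9, 7, 8, 5]
Initialize: seq = [6, 5, 5, 8, 7, 6]
Entering loop: for item, elem in zip(lst, seq):

After execution: acc = 9
9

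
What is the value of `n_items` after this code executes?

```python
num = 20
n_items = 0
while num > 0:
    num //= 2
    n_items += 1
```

Let's trace through this code step by step.

Initialize: num = 20
Initialize: n_items = 0
Entering loop: while num > 0:

After execution: n_items = 5
5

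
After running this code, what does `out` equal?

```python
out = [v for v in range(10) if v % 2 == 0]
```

Let's trace through this code step by step.

Initialize: out = [v for v in range(10) if v % 2 == 0]

After execution: out = [0, 2, 4, 6, 8]
[0, 2, 4, 6, 8]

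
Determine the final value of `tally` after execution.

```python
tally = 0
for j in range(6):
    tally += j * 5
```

Let's trace through this code step by step.

Initialize: tally = 0
Entering loop: for j in range(6):

After execution: tally = 75
75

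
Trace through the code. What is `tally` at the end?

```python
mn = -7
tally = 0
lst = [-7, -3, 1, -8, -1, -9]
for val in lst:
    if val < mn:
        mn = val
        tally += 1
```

Let's trace through this code step by step.

Initialize: mn = -7
Initialize: tally = 0
Initialize: lst = [-7, -3, 1, -8, -1, -9]
Entering loop: for val in lst:

After execution: tally = 2
2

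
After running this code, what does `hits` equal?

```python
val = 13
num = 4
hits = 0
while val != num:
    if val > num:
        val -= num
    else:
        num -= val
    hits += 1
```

Let's trace through this code step by step.

Initialize: val = 13
Initialize: num = 4
Initialize: hits = 0
Entering loop: while val != num:

After execution: hits = 6
6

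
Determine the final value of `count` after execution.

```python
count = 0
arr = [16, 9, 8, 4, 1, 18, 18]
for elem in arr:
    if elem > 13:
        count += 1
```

Let's trace through this code step by step.

Initialize: count = 0
Initialize: arr = [16, 9, 8, 4, 1, 18, 18]
Entering loop: for elem in arr:

After execution: count = 3
3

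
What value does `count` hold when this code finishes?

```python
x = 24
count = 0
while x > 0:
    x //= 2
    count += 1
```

Let's trace through this code step by step.

Initialize: x = 24
Initialize: count = 0
Entering loop: while x > 0:

After execution: count = 5
5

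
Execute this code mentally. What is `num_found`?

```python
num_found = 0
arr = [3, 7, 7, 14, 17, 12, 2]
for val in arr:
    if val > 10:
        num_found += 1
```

Let's trace through this code step by step.

Initialize: num_found = 0
Initialize: arr = [3, 7, 7, 14, 17, 12, 2]
Entering loop: for val in arr:

After execution: num_found = 3
3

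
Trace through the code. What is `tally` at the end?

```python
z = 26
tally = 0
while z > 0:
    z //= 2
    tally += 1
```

Let's trace through this code step by step.

Initialize: z = 26
Initialize: tally = 0
Entering loop: while z > 0:

After execution: tally = 5
5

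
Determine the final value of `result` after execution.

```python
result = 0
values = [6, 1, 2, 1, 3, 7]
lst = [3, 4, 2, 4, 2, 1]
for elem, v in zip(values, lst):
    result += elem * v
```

Let's trace through this code step by step.

Initialize: result = 0
Initialize: values = [6, 1, 2, 1, 3, 7]
Initialize: lst = [3, 4, 2, 4, 2, 1]
Entering loop: for elem, v in zip(values, lst):

After execution: result = 43
43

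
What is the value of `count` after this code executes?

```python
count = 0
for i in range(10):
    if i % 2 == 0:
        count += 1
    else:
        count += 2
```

Let's trace through this code step by step.

Initialize: count = 0
Entering loop: for i in range(10):

After execution: count = 15
15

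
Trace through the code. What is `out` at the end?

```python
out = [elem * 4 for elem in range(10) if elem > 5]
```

Let's trace through this code step by step.

Initialize: out = [elem * 4 for elem in range(10) if elem > 5]

After execution: out = [24, 28, 32, 36]
[24, 28, 32, 36]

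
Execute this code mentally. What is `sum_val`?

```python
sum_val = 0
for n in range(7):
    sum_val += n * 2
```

Let's trace through this code step by step.

Initialize: sum_val = 0
Entering loop: for n in range(7):

After execution: sum_val = 42
42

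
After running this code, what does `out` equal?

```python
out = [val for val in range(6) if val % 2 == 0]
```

Let's trace through this code step by step.

Initialize: out = [val for val in range(6) if val % 2 == 0]

After execution: out = [0, 2, 4]
[0, 2, 4]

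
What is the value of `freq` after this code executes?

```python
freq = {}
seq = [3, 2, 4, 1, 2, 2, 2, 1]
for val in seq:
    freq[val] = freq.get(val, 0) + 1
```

Let's trace through this code step by step.

Initialize: freq = {}
Initialize: seq = [3, 2, 4, 1, 2, 2, 2, 1]
Entering loop: for val in seq:

After execution: freq = {3: 1, 2: 4, 4: 1, 1: 2}
{3: 1, 2: 4, 4: 1, 1: 2}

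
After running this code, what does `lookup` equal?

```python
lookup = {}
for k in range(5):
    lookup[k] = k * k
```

Let's trace through this code step by step.

Initialize: lookup = {}
Entering loop: for k in range(5):

After execution: lookup = {0: 0, 1: 1, 2: 4, 3: 9, 4: 16}
{0: 0, 1: 1, 2: 4, 3: 9, 4: 16}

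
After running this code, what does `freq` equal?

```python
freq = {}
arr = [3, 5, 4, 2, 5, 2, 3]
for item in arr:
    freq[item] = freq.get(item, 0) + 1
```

Let's trace through this code step by step.

Initialize: freq = {}
Initialize: arr = [3, 5, 4, 2, 5, 2, 3]
Entering loop: for item in arr:

After execution: freq = {3: 2, 5: 2, 4: 1, 2: 2}
{3: 2, 5: 2, 4: 1, 2: 2}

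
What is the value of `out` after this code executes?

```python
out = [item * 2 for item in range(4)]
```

Let's trace through this code step by step.

Initialize: out = [item * 2 for item in range(4)]

After execution: out = [0, 2, 4, 6]
[0, 2, 4, 6]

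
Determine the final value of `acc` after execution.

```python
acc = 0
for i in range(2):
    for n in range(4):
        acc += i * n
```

Let's trace through this code step by step.

Initialize: acc = 0
Entering loop: for i in range(2):

After execution: acc = 6
6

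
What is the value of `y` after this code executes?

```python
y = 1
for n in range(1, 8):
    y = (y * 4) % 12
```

Let's trace through this code step by step.

Initialize: y = 1
Entering loop: for n in range(1, 8):

After execution: y = 4
4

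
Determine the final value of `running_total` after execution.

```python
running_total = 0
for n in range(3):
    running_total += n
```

Let's trace through this code step by step.

Initialize: running_total = 0
Entering loop: for n in range(3):

After execution: running_total = 3
3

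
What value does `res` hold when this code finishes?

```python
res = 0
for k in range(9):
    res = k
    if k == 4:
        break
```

Let's trace through this code step by step.

Initialize: res = 0
Entering loop: for k in range(9):

After execution: res = 4
4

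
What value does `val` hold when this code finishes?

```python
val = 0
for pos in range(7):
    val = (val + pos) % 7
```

Let's trace through this code step by step.

Initialize: val = 0
Entering loop: for pos in range(7):

After execution: val = 0
0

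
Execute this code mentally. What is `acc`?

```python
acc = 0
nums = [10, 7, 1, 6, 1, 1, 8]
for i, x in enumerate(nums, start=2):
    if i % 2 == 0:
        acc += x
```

Let's trace through this code step by step.

Initialize: acc = 0
Initialize: nums = [10, 7, 1, 6, 1, 1, 8]
Entering loop: for i, x in enumerate(nums, start=2):

After execution: acc = 20
20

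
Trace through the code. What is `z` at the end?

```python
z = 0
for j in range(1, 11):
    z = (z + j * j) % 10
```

Let's trace through this code step by step.

Initialize: z = 0
Entering loop: for j in range(1, 11):

After execution: z = 5
5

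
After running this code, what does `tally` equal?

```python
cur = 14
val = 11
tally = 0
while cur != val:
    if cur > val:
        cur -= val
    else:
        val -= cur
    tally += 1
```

Let's trace through this code step by step.

Initialize: cur = 14
Initialize: val = 11
Initialize: tally = 0
Entering loop: while cur != val:

After execution: tally = 6
6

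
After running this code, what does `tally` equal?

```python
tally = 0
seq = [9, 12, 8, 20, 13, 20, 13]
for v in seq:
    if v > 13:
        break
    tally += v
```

Let's trace through this code step by step.

Initialize: tally = 0
Initialize: seq = [9, 12, 8, 20, 13, 20, 13]
Entering loop: for v in seq:

After execution: tally = 29
29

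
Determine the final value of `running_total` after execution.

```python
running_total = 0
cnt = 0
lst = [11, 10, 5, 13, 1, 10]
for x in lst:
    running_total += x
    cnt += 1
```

Let's trace through this code step by step.

Initialize: running_total = 0
Initialize: cnt = 0
Initialize: lst = [11, 10, 5, 13, 1, 10]
Entering loop: for x in lst:

After execution: running_total = 50
50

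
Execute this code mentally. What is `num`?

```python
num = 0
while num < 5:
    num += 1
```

Let's trace through this code step by step.

Initialize: num = 0
Entering loop: while num < 5:

After execution: num = 5
5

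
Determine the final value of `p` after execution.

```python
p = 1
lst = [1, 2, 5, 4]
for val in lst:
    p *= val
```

Let's trace through this code step by step.

Initialize: p = 1
Initialize: lst = [1, 2, 5, 4]
Entering loop: for val in lst:

After execution: p = 40
40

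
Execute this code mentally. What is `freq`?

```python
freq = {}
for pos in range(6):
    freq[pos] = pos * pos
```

Let's trace through this code step by step.

Initialize: freq = {}
Entering loop: for pos in range(6):

After execution: freq = {0: 0, 1: 1, 2: 4, 3: 9, 4: 16, 5: 25}
{0: 0, 1: 1, 2: 4, 3: 9, 4: 16, 5: 25}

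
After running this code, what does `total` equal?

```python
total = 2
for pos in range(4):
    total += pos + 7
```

Let's trace through this code step by step.

Initialize: total = 2
Entering loop: for pos in range(4):

After execution: total = 36
36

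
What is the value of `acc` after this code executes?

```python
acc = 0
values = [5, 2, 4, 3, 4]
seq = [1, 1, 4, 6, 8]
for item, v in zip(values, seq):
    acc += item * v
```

Let's trace through this code step by step.

Initialize: acc = 0
Initialize: values = [5, 2, 4, 3, 4]
Initialize: seq = [1, 1, 4, 6, 8]
Entering loop: for item, v in zip(values, seq):

After execution: acc = 73
73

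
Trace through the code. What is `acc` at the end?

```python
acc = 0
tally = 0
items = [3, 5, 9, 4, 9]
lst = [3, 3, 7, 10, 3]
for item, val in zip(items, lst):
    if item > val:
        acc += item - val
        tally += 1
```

Let's trace through this code step by step.

Initialize: acc = 0
Initialize: tally = 0
Initialize: items = [3, 5, 9, 4, 9]
Initialize: lst = [3, 3, 7, 10, 3]
Entering loop: for item, val in zip(items, lst):

After execution: acc = 10
10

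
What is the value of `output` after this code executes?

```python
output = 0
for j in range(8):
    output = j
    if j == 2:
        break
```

Let's trace through this code step by step.

Initialize: output = 0
Entering loop: for j in range(8):

After execution: output = 2
2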